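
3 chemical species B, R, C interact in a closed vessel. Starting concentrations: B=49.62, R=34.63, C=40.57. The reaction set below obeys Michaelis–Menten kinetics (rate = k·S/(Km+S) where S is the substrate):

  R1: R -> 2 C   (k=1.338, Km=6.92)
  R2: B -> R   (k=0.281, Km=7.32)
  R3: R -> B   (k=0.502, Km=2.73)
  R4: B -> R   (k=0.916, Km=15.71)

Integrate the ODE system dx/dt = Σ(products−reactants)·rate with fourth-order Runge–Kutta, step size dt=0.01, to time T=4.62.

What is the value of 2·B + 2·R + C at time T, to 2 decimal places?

Value at T = 209.07

Check how each reaction changes W = 2·B + 2·R + C (weight of products minus weight of reactants):
R1: R -> 2 C: (1·2) − (2·1) = 2 − 2 = 0
R2: B -> R: (2·1) − (2·1) = 2 − 2 = 0
R3: R -> B: (2·1) − (2·1) = 2 − 2 = 0
R4: B -> R: (2·1) − (2·1) = 2 − 2 = 0
Every reaction leaves W unchanged, so W is conserved and no simulation is needed: W(T) = W(0) = 2·49.62 + 2·34.63 + 40.57 = 209.07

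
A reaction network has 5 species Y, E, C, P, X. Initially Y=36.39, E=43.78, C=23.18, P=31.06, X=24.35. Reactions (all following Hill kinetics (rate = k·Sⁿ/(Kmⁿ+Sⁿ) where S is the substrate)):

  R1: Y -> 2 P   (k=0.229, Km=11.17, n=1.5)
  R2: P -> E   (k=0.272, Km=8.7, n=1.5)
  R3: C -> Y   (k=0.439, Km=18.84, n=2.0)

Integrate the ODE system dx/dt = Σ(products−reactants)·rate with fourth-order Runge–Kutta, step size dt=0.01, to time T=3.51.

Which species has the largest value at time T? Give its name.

RK4 with dt=0.01: 351 steps to T=3.51. Trajectory (selected grid times):
t=0.00: Y=36.39 E=43.78 C=23.18 P=31.06 X=24.35
t=0.39: Y=36.42 E=43.87 C=23.08 P=31.12 X=24.35
t=0.78: Y=36.44 E=43.96 C=22.97 P=31.18 X=24.35
t=1.17: Y=36.47 E=44.06 C=22.87 P=31.24 X=24.35
t=1.56: Y=36.49 E=44.15 C=22.77 P=31.30 X=24.35
t=1.95: Y=36.52 E=44.24 C=22.67 P=31.36 X=24.35
t=2.34: Y=36.54 E=44.33 C=22.57 P=31.42 X=24.35
t=2.73: Y=36.57 E=44.43 C=22.47 P=31.48 X=24.35
t=3.12: Y=36.59 E=44.52 C=22.37 P=31.54 X=24.35
t=3.51: Y=36.62 E=44.61 C=22.27 P=31.60 X=24.35
At T=3.51: Y=36.62 E=44.61 C=22.27 P=31.60 X=24.35; the largest is E.

Dominant species at T: E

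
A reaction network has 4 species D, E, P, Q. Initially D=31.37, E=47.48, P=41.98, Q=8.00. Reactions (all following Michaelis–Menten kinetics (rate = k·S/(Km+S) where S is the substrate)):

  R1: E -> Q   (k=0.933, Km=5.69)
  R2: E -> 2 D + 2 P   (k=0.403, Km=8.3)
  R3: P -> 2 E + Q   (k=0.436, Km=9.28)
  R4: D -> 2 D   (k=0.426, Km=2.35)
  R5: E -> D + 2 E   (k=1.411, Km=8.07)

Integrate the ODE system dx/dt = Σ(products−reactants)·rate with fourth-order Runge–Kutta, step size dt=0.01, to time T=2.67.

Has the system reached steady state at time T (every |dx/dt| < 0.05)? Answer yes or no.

RK4 with dt=0.01: 267 steps to T=2.67. Trajectory (selected grid times):
t=0.00: D=31.37 E=47.48 P=41.98 Q=8.00
t=0.30: D=32.06 E=47.70 P=42.08 Q=8.36
t=0.59: D=32.72 E=47.92 P=42.17 Q=8.70
t=0.89: D=33.41 E=48.14 P=42.27 Q=9.06
t=1.19: D=34.10 E=48.37 P=42.37 Q=9.42
t=1.48: D=34.76 E=48.58 P=42.47 Q=9.76
t=1.78: D=35.45 E=48.81 P=42.57 Q=10.12
t=2.08: D=36.14 E=49.03 P=42.67 Q=10.48
t=2.37: D=36.81 E=49.25 P=42.76 Q=10.83
t=2.67: D=37.50 E=49.47 P=42.86 Q=11.18
Rates at T: R1=0.8368, R2=0.3451, R3=0.3584, R4=0.4009, R5=1.2131
dx/dt at T (Σ net stoichiometry × rate): D=+2.3042, E=+0.7481, P=+0.3318, Q=+1.1952
Largest |dx/dt| is |+2.3042| (D) ≥ 0.05 → not steady.

Steady state at T: no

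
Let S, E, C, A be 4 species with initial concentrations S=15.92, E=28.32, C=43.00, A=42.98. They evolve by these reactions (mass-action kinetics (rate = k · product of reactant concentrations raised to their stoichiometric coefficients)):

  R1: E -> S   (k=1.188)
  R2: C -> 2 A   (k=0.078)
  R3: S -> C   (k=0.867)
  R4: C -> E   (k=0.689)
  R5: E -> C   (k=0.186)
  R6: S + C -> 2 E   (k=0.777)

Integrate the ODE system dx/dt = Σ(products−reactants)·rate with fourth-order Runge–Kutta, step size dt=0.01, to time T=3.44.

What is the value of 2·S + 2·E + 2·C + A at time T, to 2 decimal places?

Check how each reaction changes W = 2·S + 2·E + 2·C + A (weight of products minus weight of reactants):
R1: E -> S: (2·1) − (2·1) = 2 − 2 = 0
R2: C -> 2 A: (1·2) − (2·1) = 2 − 2 = 0
R3: S -> C: (2·1) − (2·1) = 2 − 2 = 0
R4: C -> E: (2·1) − (2·1) = 2 − 2 = 0
R5: E -> C: (2·1) − (2·1) = 2 − 2 = 0
R6: S + C -> 2 E: (2·2) − (2·1 + 2·1) = 4 − 4 = 0
Every reaction leaves W unchanged, so W is conserved and no simulation is needed: W(T) = W(0) = 2·15.92 + 2·28.32 + 2·43.00 + 42.98 = 217.46

Value at T = 217.46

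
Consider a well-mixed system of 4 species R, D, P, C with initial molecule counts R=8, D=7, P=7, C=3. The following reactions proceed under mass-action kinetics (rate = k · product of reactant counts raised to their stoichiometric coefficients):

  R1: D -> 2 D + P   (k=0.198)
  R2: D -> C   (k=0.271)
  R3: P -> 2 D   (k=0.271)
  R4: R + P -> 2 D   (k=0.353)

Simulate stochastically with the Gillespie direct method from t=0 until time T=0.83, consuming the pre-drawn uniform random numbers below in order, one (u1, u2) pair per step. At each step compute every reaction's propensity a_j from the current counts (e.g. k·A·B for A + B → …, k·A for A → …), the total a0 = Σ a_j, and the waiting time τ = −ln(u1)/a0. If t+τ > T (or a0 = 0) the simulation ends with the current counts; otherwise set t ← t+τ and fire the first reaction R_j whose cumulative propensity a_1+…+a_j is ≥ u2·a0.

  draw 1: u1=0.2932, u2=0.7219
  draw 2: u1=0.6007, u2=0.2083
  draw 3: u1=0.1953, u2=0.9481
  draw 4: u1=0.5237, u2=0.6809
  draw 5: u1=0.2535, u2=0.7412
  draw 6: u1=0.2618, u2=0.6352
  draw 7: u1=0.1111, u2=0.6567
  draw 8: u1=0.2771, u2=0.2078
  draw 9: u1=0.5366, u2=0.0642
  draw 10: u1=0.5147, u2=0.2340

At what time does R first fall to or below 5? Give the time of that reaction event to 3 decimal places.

t=0.000: R=8 D=7 P=7 C=3
Draw 1: a1=1.386, a2=1.897, a3=1.897, a4=19.768, a0=24.948; τ=−ln(0.2932)/24.948=0.049 → t=0.049; u2·a0=0.7219·24.948=18.010; a1+…+a3=5.180 < 18.010 ≤ a1+…+a4=24.948 → R4 fires; R=7 D=9 P=6 C=3
Draw 2: a1=1.782, a2=2.439, a3=1.626, a4=14.826, a0=20.673; τ=−ln(0.6007)/20.673=0.025 → t=0.074; u2·a0=0.2083·20.673=4.306; a1+a2=4.221 < 4.306 ≤ a1+…+a3=5.847 → R3 fires; R=7 D=11 P=5 C=3
Draw 3: a1=2.178, a2=2.981, a3=1.355, a4=12.355, a0=18.869; τ=−ln(0.1953)/18.869=0.087 → t=0.160; u2·a0=0.9481·18.869=17.890; a1+…+a3=6.514 < 17.890 ≤ a1+…+a4=18.869 → R4 fires; R=6 D=13 P=4 C=3
Draw 4: a1=2.574, a2=3.523, a3=1.084, a4=8.472, a0=15.653; τ=−ln(0.5237)/15.653=0.041 → t=0.202; u2·a0=0.6809·15.653=10.658; a1+…+a3=7.181 < 10.658 ≤ a1+…+a4=15.653 → R4 fires; R=5 D=15 P=3 C=3
Draw 5: a1=2.970, a2=4.065, a3=0.813, a4=5.295, a0=13.143; τ=−ln(0.2535)/13.143=0.104 → t=0.306; u2·a0=0.7412·13.143=9.742; a1+…+a3=7.848 < 9.742 ≤ a1+…+a4=13.143 → R4 fires; R=4 D=17 P=2 C=3
Draw 6: a1=3.366, a2=4.607, a3=0.542, a4=2.824, a0=11.339; τ=−ln(0.2618)/11.339=0.118 → t=0.424; u2·a0=0.6352·11.339=7.203; a1=3.366 < 7.203 ≤ a1+a2=7.973 → R2 fires; R=4 D=16 P=2 C=4
Draw 7: a1=3.168, a2=4.336, a3=0.542, a4=2.824, a0=10.870; τ=−ln(0.1111)/10.870=0.202 → t=0.626; u2·a0=0.6567·10.870=7.138; a1=3.168 < 7.138 ≤ a1+a2=7.504 → R2 fires; R=4 D=15 P=2 C=5
Draw 8: a1=2.970, a2=4.065, a3=0.542, a4=2.824, a0=10.401; τ=−ln(0.2771)/10.401=0.123 → t=0.750; u2·a0=0.2078·10.401=2.161 ≤ a1=2.970 → R1 fires; R=4 D=16 P=3 C=5
Draw 9: a1=3.168, a2=4.336, a3=0.813, a4=4.236, a0=12.553; τ=−ln(0.5366)/12.553=0.050 → t=0.799; u2·a0=0.0642·12.553=0.806 ≤ a1=3.168 → R1 fires; R=4 D=17 P=4 C=5
Draw 10: a1=3.366, a2=4.607, a3=1.084, a4=5.648, a0=14.705; τ=−ln(0.5147)/14.705=0.045 → t=0.845 > T=0.83: stop.
R first becomes ≤ 5 when it reaches 5 at the event at t=0.202.

Threshold first reached at t = 0.202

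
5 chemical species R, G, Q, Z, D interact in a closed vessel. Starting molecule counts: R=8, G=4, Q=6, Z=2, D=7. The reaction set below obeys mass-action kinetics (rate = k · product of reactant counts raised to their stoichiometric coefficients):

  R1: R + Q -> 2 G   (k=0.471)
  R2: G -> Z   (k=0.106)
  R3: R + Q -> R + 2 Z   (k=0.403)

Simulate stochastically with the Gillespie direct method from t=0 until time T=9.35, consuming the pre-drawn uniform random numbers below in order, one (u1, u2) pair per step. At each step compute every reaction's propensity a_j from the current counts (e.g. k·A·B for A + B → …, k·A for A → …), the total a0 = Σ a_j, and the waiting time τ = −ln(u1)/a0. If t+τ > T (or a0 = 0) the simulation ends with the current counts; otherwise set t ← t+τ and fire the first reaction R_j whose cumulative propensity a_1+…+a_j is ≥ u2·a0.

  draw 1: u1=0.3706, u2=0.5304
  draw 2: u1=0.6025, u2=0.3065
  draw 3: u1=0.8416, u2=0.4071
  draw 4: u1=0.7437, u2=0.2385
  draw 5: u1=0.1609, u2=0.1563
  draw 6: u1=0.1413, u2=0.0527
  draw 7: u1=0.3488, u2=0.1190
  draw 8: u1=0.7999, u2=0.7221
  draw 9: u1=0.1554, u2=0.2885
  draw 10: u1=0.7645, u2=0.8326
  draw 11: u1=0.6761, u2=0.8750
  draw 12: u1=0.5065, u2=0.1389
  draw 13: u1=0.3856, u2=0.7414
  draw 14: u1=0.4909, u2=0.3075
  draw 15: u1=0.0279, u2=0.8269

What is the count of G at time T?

t=0.000: R=8 G=4 Q=6 Z=2 D=7
Draw 1: a1=22.608, a2=0.424, a3=19.344, a0=42.376; τ=−ln(0.3706)/42.376=0.023 → t=0.023; u2·a0=0.5304·42.376=22.476 ≤ a1=22.608 → R1 fires; R=7 G=6 Q=5 Z=2 D=7
Draw 2: a1=16.485, a2=0.636, a3=14.105, a0=31.226; τ=−ln(0.6025)/31.226=0.016 → t=0.040; u2·a0=0.3065·31.226=9.571 ≤ a1=16.485 → R1 fires; R=6 G=8 Q=4 Z=2 D=7
Draw 3: a1=11.304, a2=0.848, a3=9.672, a0=21.824; τ=−ln(0.8416)/21.824=0.008 → t=0.048; u2·a0=0.4071·21.824=8.885 ≤ a1=11.304 → R1 fires; R=5 G=10 Q=3 Z=2 D=7
Draw 4: a1=7.065, a2=1.060, a3=6.045, a0=14.170; τ=−ln(0.7437)/14.170=0.021 → t=0.068; u2·a0=0.2385·14.170=3.380 ≤ a1=7.065 → R1 fires; R=4 G=12 Q=2 Z=2 D=7
Draw 5: a1=3.768, a2=1.272, a3=3.224, a0=8.264; τ=−ln(0.1609)/8.264=0.221 → t=0.290; u2·a0=0.1563·8.264=1.292 ≤ a1=3.768 → R1 fires; R=3 G=14 Q=1 Z=2 D=7
Draw 6: a1=1.413, a2=1.484, a3=1.209, a0=4.106; τ=−ln(0.1413)/4.106=0.477 → t=0.766; u2·a0=0.0527·4.106=0.216 ≤ a1=1.413 → R1 fires; R=2 G=16 Q=0 Z=2 D=7
Draw 7: a1=0.000, a2=1.696, a3=0.000, a0=1.696; τ=−ln(0.3488)/1.696=0.621 → t=1.387; u2·a0=0.1190·1.696=0.202; a1=0.000 < 0.202 ≤ a1+a2=1.696 → R2 fires; R=2 G=15 Q=0 Z=3 D=7
Draw 8: a1=0.000, a2=1.590, a3=0.000, a0=1.590; τ=−ln(0.7999)/1.590=0.140 → t=1.528; u2·a0=0.7221·1.590=1.148; a1=0.000 < 1.148 ≤ a1+a2=1.590 → R2 fires; R=2 G=14 Q=0 Z=4 D=7
Draw 9: a1=0.000, a2=1.484, a3=0.000, a0=1.484; τ=−ln(0.1554)/1.484=1.255 → t=2.782; u2·a0=0.2885·1.484=0.428; a1=0.000 < 0.428 ≤ a1+a2=1.484 → R2 fires; R=2 G=13 Q=0 Z=5 D=7
Draw 10: a1=0.000, a2=1.378, a3=0.000, a0=1.378; τ=−ln(0.7645)/1.378=0.195 → t=2.977; u2·a0=0.8326·1.378=1.147; a1=0.000 < 1.147 ≤ a1+a2=1.378 → R2 fires; R=2 G=12 Q=0 Z=6 D=7
Draw 11: a1=0.000, a2=1.272, a3=0.000, a0=1.272; τ=−ln(0.6761)/1.272=0.308 → t=3.285; u2·a0=0.8750·1.272=1.113; a1=0.000 < 1.113 ≤ a1+a2=1.272 → R2 fires; R=2 G=11 Q=0 Z=7 D=7
Draw 12: a1=0.000, a2=1.166, a3=0.000, a0=1.166; τ=−ln(0.5065)/1.166=0.583 → t=3.868; u2·a0=0.1389·1.166=0.162; a1=0.000 < 0.162 ≤ a1+a2=1.166 → R2 fires; R=2 G=10 Q=0 Z=8 D=7
Draw 13: a1=0.000, a2=1.060, a3=0.000, a0=1.060; τ=−ln(0.3856)/1.060=0.899 → t=4.767; u2·a0=0.7414·1.060=0.786; a1=0.000 < 0.786 ≤ a1+a2=1.060 → R2 fires; R=2 G=9 Q=0 Z=9 D=7
Draw 14: a1=0.000, a2=0.954, a3=0.000, a0=0.954; τ=−ln(0.4909)/0.954=0.746 → t=5.513; u2·a0=0.3075·0.954=0.293; a1=0.000 < 0.293 ≤ a1+a2=0.954 → R2 fires; R=2 G=8 Q=0 Z=10 D=7
Draw 15: a1=0.000, a2=0.848, a3=0.000, a0=0.848; τ=−ln(0.0279)/0.848=4.221 → t=9.734 > T=9.35: stop.
Read off G at T=9.35: 8

G at T = 8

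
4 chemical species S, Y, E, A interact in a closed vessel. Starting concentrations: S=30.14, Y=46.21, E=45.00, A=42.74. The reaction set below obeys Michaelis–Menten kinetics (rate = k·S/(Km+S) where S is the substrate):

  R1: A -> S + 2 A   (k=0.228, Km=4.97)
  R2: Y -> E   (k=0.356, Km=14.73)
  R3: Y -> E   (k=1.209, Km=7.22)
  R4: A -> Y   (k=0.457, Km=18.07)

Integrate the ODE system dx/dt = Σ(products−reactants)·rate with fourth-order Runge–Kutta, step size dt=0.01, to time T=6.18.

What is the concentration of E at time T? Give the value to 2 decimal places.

RK4 with dt=0.01: 618 steps to T=6.18. Trajectory (selected grid times):
t=0.00: S=30.14 Y=46.21 E=45.00 A=42.74
t=0.69: S=30.28 Y=45.52 E=45.91 A=42.66
t=1.37: S=30.42 Y=44.85 E=46.80 A=42.58
t=2.06: S=30.56 Y=44.17 E=47.70 A=42.50
t=2.75: S=30.70 Y=43.49 E=48.60 A=42.42
t=3.43: S=30.84 Y=42.82 E=49.49 A=42.34
t=4.12: S=30.98 Y=42.15 E=50.38 A=42.26
t=4.81: S=31.12 Y=41.48 E=51.27 A=42.18
t=5.49: S=31.26 Y=40.82 E=52.15 A=42.10
t=6.18: S=31.40 Y=40.15 E=53.04 A=42.02
Read off E at T=6.18: 53.04

E at T = 53.04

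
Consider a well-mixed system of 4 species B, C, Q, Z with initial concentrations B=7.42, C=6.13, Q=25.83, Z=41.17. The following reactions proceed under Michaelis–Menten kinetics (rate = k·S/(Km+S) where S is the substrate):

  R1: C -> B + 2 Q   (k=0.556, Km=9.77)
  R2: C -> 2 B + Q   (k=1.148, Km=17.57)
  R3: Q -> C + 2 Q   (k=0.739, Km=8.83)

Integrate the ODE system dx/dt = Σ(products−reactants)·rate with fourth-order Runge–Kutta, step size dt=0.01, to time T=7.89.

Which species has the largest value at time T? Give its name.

Dominant species at T: Z

RK4 with dt=0.01: 789 steps to T=7.89. Trajectory (selected grid times):
t=0.00: B=7.42 C=6.13 Q=25.83 Z=41.17
t=0.88: B=8.13 C=6.17 Q=26.96 Z=41.17
t=1.75: B=8.84 C=6.21 Q=28.08 Z=41.17
t=2.63: B=9.56 C=6.25 Q=29.22 Z=41.17
t=3.51: B=10.28 C=6.29 Q=30.37 Z=41.17
t=4.38: B=11.00 C=6.34 Q=31.52 Z=41.17
t=5.26: B=11.73 C=6.39 Q=32.68 Z=41.17
t=6.14: B=12.46 C=6.44 Q=33.85 Z=41.17
t=7.01: B=13.19 C=6.49 Q=35.02 Z=41.17
t=7.89: B=13.94 C=6.54 Q=36.20 Z=41.17
At T=7.89: B=13.94 C=6.54 Q=36.20 Z=41.17; the largest is Z.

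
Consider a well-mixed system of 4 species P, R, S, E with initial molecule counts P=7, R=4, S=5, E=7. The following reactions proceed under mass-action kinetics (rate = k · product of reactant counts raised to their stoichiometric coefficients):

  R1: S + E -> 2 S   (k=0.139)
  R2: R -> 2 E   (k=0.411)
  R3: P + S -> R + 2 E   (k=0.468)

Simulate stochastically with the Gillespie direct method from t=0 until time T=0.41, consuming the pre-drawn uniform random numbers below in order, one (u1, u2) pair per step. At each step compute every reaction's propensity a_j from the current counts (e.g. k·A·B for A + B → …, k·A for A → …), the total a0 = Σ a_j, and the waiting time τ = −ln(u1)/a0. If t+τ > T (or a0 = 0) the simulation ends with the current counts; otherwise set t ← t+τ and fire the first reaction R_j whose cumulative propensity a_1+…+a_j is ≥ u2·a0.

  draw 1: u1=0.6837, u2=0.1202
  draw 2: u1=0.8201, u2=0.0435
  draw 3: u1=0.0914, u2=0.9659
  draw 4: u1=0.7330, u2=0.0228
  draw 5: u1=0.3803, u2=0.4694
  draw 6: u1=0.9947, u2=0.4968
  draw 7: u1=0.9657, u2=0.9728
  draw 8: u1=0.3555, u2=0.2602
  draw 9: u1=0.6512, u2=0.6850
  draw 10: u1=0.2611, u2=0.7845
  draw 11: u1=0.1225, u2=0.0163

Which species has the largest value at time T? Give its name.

Dominant species at T: E

t=0.000: P=7 R=4 S=5 E=7
Draw 1: a1=4.865, a2=1.644, a3=16.380, a0=22.889; τ=−ln(0.6837)/22.889=0.017 → t=0.017; u2·a0=0.1202·22.889=2.751 ≤ a1=4.865 → R1 fires; P=7 R=4 S=6 E=6
Draw 2: a1=5.004, a2=1.644, a3=19.656, a0=26.304; τ=−ln(0.8201)/26.304=0.008 → t=0.024; u2·a0=0.0435·26.304=1.144 ≤ a1=5.004 → R1 fires; P=7 R=4 S=7 E=5
Draw 3: a1=4.865, a2=1.644, a3=22.932, a0=29.441; τ=−ln(0.0914)/29.441=0.081 → t=0.105; u2·a0=0.9659·29.441=28.437; a1+a2=6.509 < 28.437 ≤ a1+…+a3=29.441 → R3 fires; P=6 R=5 S=6 E=7
Draw 4: a1=5.838, a2=2.055, a3=16.848, a0=24.741; τ=−ln(0.7330)/24.741=0.013 → t=0.118; u2·a0=0.0228·24.741=0.564 ≤ a1=5.838 → R1 fires; P=6 R=5 S=7 E=6
Draw 5: a1=5.838, a2=2.055, a3=19.656, a0=27.549; τ=−ln(0.3803)/27.549=0.035 → t=0.153; u2·a0=0.4694·27.549=12.932; a1+a2=7.893 < 12.932 ≤ a1+…+a3=27.549 → R3 fires; P=5 R=6 S=6 E=8
Draw 6: a1=6.672, a2=2.466, a3=14.040, a0=23.178; τ=−ln(0.9947)/23.178=0.000 → t=0.153; u2·a0=0.4968·23.178=11.515; a1+a2=9.138 < 11.515 ≤ a1+…+a3=23.178 → R3 fires; P=4 R=7 S=5 E=10
Draw 7: a1=6.950, a2=2.877, a3=9.360, a0=19.187; τ=−ln(0.9657)/19.187=0.002 → t=0.155; u2·a0=0.9728·19.187=18.665; a1+a2=9.827 < 18.665 ≤ a1+…+a3=19.187 → R3 fires; P=3 R=8 S=4 E=12
Draw 8: a1=6.672, a2=3.288, a3=5.616, a0=15.576; τ=−ln(0.3555)/15.576=0.066 → t=0.222; u2·a0=0.2602·15.576=4.053 ≤ a1=6.672 → R1 fires; P=3 R=8 S=5 E=11
Draw 9: a1=7.645, a2=3.288, a3=7.020, a0=17.953; τ=−ln(0.6512)/17.953=0.024 → t=0.245; u2·a0=0.6850·17.953=12.298; a1+a2=10.933 < 12.298 ≤ a1+…+a3=17.953 → R3 fires; P=2 R=9 S=4 E=13
Draw 10: a1=7.228, a2=3.699, a3=3.744, a0=14.671; τ=−ln(0.2611)/14.671=0.092 → t=0.337; u2·a0=0.7845·14.671=11.509; a1+a2=10.927 < 11.509 ≤ a1+…+a3=14.671 → R3 fires; P=1 R=10 S=3 E=15
Draw 11: a1=6.255, a2=4.110, a3=1.404, a0=11.769; τ=−ln(0.1225)/11.769=0.178 → t=0.515 > T=0.41: stop.
At T=0.41: P=1 R=10 S=3 E=15; the largest is E.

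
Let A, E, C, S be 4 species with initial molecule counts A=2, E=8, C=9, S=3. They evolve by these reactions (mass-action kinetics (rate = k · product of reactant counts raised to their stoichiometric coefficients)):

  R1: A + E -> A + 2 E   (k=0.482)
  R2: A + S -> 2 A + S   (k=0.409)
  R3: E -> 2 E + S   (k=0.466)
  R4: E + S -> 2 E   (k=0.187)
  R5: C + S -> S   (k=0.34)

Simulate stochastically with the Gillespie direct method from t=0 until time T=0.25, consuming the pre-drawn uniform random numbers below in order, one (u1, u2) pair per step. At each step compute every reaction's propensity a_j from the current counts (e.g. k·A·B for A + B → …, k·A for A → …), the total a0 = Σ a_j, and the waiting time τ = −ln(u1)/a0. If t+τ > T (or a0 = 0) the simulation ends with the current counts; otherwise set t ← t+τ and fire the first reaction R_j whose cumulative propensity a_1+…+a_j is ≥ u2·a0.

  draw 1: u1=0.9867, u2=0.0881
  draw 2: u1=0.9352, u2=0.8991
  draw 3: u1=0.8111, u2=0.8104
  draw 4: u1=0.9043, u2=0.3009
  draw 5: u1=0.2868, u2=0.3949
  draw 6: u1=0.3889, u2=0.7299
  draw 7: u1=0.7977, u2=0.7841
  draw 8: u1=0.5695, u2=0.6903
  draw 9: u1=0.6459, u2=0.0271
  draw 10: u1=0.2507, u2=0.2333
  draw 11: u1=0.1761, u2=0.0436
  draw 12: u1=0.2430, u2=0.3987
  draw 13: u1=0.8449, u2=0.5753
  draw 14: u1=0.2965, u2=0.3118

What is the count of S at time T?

S at T = 2

t=0.000: A=2 E=8 C=9 S=3
Draw 1: a1=7.712, a2=2.454, a3=3.728, a4=4.488, a5=9.180, a0=27.562; τ=−ln(0.9867)/27.562=0.000 → t=0.000; u2·a0=0.0881·27.562=2.428 ≤ a1=7.712 → R1 fires; A=2 E=9 C=9 S=3
Draw 2: a1=8.676, a2=2.454, a3=4.194, a4=5.049, a5=9.180, a0=29.553; τ=−ln(0.9352)/29.553=0.002 → t=0.003; u2·a0=0.8991·29.553=26.571; a1+…+a4=20.373 < 26.571 ≤ a1+…+a5=29.553 → R5 fires; A=2 E=9 C=8 S=3
Draw 3: a1=8.676, a2=2.454, a3=4.194, a4=5.049, a5=8.160, a0=28.533; τ=−ln(0.8111)/28.533=0.007 → t=0.010; u2·a0=0.8104·28.533=23.123; a1+…+a4=20.373 < 23.123 ≤ a1+…+a5=28.533 → R5 fires; A=2 E=9 C=7 S=3
Draw 4: a1=8.676, a2=2.454, a3=4.194, a4=5.049, a5=7.140, a0=27.513; τ=−ln(0.9043)/27.513=0.004 → t=0.014; u2·a0=0.3009·27.513=8.279 ≤ a1=8.676 → R1 fires; A=2 E=10 C=7 S=3
Draw 5: a1=9.640, a2=2.454, a3=4.660, a4=5.610, a5=7.140, a0=29.504; τ=−ln(0.2868)/29.504=0.042 → t=0.056; u2·a0=0.3949·29.504=11.651; a1=9.640 < 11.651 ≤ a1+a2=12.094 → R2 fires; A=3 E=10 C=7 S=3
Draw 6: a1=14.460, a2=3.681, a3=4.660, a4=5.610, a5=7.140, a0=35.551; τ=−ln(0.3889)/35.551=0.027 → t=0.083; u2·a0=0.7299·35.551=25.949; a1+…+a3=22.801 < 25.949 ≤ a1+…+a4=28.411 → R4 fires; A=3 E=11 C=7 S=2
Draw 7: a1=15.906, a2=2.454, a3=5.126, a4=4.114, a5=4.760, a0=32.360; τ=−ln(0.7977)/32.360=0.007 → t=0.090; u2·a0=0.7841·32.360=25.373; a1+…+a3=23.486 < 25.373 ≤ a1+…+a4=27.600 → R4 fires; A=3 E=12 C=7 S=1
Draw 8: a1=17.352, a2=1.227, a3=5.592, a4=2.244, a5=2.380, a0=28.795; τ=−ln(0.5695)/28.795=0.020 → t=0.109; u2·a0=0.6903·28.795=19.877; a1+a2=18.579 < 19.877 ≤ a1+…+a3=24.171 → R3 fires; A=3 E=13 C=7 S=2
Draw 9: a1=18.798, a2=2.454, a3=6.058, a4=4.862, a5=4.760, a0=36.932; τ=−ln(0.6459)/36.932=0.012 → t=0.121; u2·a0=0.0271·36.932=1.001 ≤ a1=18.798 → R1 fires; A=3 E=14 C=7 S=2
Draw 10: a1=20.244, a2=2.454, a3=6.524, a4=5.236, a5=4.760, a0=39.218; τ=−ln(0.2507)/39.218=0.035 → t=0.156; u2·a0=0.2333·39.218=9.150 ≤ a1=20.244 → R1 fires; A=3 E=15 C=7 S=2
Draw 11: a1=21.690, a2=2.454, a3=6.990, a4=5.610, a5=4.760, a0=41.504; τ=−ln(0.1761)/41.504=0.042 → t=0.198; u2·a0=0.0436·41.504=1.810 ≤ a1=21.690 → R1 fires; A=3 E=16 C=7 S=2
Draw 12: a1=23.136, a2=2.454, a3=7.456, a4=5.984, a5=4.760, a0=43.790; τ=−ln(0.2430)/43.790=0.032 → t=0.230; u2·a0=0.3987·43.790=17.459 ≤ a1=23.136 → R1 fires; A=3 E=17 C=7 S=2
Draw 13: a1=24.582, a2=2.454, a3=7.922, a4=6.358, a5=4.760, a0=46.076; τ=−ln(0.8449)/46.076=0.004 → t=0.234; u2·a0=0.5753·46.076=26.508; a1=24.582 < 26.508 ≤ a1+a2=27.036 → R2 fires; A=4 E=17 C=7 S=2
Draw 14: a1=32.776, a2=3.272, a3=7.922, a4=6.358, a5=4.760, a0=55.088; τ=−ln(0.2965)/55.088=0.022 → t=0.256 > T=0.25: stop.
Read off S at T=0.25: 2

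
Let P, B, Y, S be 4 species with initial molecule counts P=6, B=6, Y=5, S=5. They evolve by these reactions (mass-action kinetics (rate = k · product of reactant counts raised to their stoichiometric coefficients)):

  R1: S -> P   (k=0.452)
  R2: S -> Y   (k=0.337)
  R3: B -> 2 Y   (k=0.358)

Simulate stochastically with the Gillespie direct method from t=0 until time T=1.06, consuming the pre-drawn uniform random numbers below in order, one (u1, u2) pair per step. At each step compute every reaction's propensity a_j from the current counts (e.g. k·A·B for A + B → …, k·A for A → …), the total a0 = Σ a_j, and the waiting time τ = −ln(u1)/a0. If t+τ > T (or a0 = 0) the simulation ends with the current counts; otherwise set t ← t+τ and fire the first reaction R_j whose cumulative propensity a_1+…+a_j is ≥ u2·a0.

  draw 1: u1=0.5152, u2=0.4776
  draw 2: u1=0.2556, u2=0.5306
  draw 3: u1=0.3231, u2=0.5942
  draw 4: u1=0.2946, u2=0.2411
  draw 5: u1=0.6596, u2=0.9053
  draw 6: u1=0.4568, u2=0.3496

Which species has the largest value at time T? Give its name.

Dominant species at T: Y

t=0.000: P=6 B=6 Y=5 S=5
Draw 1: a1=2.260, a2=1.685, a3=2.148, a0=6.093; τ=−ln(0.5152)/6.093=0.109 → t=0.109; u2·a0=0.4776·6.093=2.910; a1=2.260 < 2.910 ≤ a1+a2=3.945 → R2 fires; P=6 B=6 Y=6 S=4
Draw 2: a1=1.808, a2=1.348, a3=2.148, a0=5.304; τ=−ln(0.2556)/5.304=0.257 → t=0.366; u2·a0=0.5306·5.304=2.814; a1=1.808 < 2.814 ≤ a1+a2=3.156 → R2 fires; P=6 B=6 Y=7 S=3
Draw 3: a1=1.356, a2=1.011, a3=2.148, a0=4.515; τ=−ln(0.3231)/4.515=0.250 → t=0.616; u2·a0=0.5942·4.515=2.683; a1+a2=2.367 < 2.683 ≤ a1+…+a3=4.515 → R3 fires; P=6 B=5 Y=9 S=3
Draw 4: a1=1.356, a2=1.011, a3=1.790, a0=4.157; τ=−ln(0.2946)/4.157=0.294 → t=0.910; u2·a0=0.2411·4.157=1.002 ≤ a1=1.356 → R1 fires; P=7 B=5 Y=9 S=2
Draw 5: a1=0.904, a2=0.674, a3=1.790, a0=3.368; τ=−ln(0.6596)/3.368=0.124 → t=1.034; u2·a0=0.9053·3.368=3.049; a1+a2=1.578 < 3.049 ≤ a1+…+a3=3.368 → R3 fires; P=7 B=4 Y=11 S=2
Draw 6: a1=0.904, a2=0.674, a3=1.432, a0=3.010; τ=−ln(0.4568)/3.010=0.260 → t=1.294 > T=1.06: stop.
At T=1.06: P=7 B=4 Y=11 S=2; the largest is Y.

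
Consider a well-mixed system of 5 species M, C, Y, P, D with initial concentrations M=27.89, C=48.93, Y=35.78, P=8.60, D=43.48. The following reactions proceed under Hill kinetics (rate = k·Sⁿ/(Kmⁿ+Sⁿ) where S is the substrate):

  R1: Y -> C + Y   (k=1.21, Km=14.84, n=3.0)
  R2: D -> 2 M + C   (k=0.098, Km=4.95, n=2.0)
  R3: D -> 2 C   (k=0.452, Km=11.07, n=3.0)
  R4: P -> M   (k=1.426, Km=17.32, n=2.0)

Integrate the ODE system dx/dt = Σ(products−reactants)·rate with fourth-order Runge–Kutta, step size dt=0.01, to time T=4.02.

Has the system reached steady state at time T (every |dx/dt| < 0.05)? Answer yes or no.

Steady state at T: no

RK4 with dt=0.01: 402 steps to T=4.02. Trajectory (selected grid times):
t=0.00: M=27.89 C=48.93 Y=35.78 P=8.60 D=43.48
t=0.45: M=28.10 C=49.88 Y=35.78 P=8.47 D=43.24
t=0.89: M=28.31 C=50.81 Y=35.78 P=8.35 D=43.00
t=1.34: M=28.51 C=51.76 Y=35.78 P=8.24 D=42.75
t=1.79: M=28.72 C=52.72 Y=35.78 P=8.12 D=42.51
t=2.23: M=28.91 C=53.65 Y=35.78 P=8.01 D=42.27
t=2.68: M=29.11 C=54.60 Y=35.78 P=7.89 D=42.03
t=3.13: M=29.31 C=55.55 Y=35.78 P=7.79 D=41.79
t=3.57: M=29.50 C=56.48 Y=35.78 P=7.68 D=41.55
t=4.02: M=29.69 C=57.43 Y=35.78 P=7.58 D=41.31
Rates at T: R1=1.1294, R2=0.0966, R3=0.4435, R4=0.2291
dx/dt at T (Σ net stoichiometry × rate): M=+0.4223, C=+2.1130, Y=+0.0000, P=-0.2291, D=-0.5401
Largest |dx/dt| is |+2.1130| (C) ≥ 0.05 → not steady.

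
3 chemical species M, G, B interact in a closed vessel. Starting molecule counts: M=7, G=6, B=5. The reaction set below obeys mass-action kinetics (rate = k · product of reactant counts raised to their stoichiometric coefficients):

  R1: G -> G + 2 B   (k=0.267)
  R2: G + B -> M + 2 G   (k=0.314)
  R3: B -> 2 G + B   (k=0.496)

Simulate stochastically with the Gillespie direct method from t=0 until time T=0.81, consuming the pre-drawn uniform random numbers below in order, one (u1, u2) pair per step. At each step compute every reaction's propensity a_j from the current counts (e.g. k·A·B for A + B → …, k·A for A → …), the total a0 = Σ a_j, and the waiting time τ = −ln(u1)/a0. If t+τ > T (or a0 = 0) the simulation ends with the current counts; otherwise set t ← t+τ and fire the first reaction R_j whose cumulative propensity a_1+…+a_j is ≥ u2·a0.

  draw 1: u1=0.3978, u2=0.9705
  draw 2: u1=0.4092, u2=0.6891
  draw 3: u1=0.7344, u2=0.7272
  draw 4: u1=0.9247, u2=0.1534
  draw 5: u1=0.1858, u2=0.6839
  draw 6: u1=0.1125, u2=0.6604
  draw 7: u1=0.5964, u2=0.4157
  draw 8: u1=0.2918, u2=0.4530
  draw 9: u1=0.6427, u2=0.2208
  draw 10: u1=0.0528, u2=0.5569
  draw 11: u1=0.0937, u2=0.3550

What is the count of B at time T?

B at T = 2

t=0.000: M=7 G=6 B=5
Draw 1: a1=1.602, a2=9.420, a3=2.480, a0=13.502; τ=−ln(0.3978)/13.502=0.068 → t=0.068; u2·a0=0.9705·13.502=13.104; a1+a2=11.022 < 13.104 ≤ a1+…+a3=13.502 → R3 fires; M=7 G=8 B=5
Draw 2: a1=2.136, a2=12.560, a3=2.480, a0=17.176; τ=−ln(0.4092)/17.176=0.052 → t=0.120; u2·a0=0.6891·17.176=11.836; a1=2.136 < 11.836 ≤ a1+a2=14.696 → R2 fires; M=8 G=9 B=4
Draw 3: a1=2.403, a2=11.304, a3=1.984, a0=15.691; τ=−ln(0.7344)/15.691=0.020 → t=0.140; u2·a0=0.7272·15.691=11.410; a1=2.403 < 11.410 ≤ a1+a2=13.707 → R2 fires; M=9 G=10 B=3
Draw 4: a1=2.670, a2=9.420, a3=1.488, a0=13.578; τ=−ln(0.9247)/13.578=0.006 → t=0.146; u2·a0=0.1534·13.578=2.083 ≤ a1=2.670 → R1 fires; M=9 G=10 B=5
Draw 5: a1=2.670, a2=15.700, a3=2.480, a0=20.850; τ=−ln(0.1858)/20.850=0.081 → t=0.226; u2·a0=0.6839·20.850=14.259; a1=2.670 < 14.259 ≤ a1+a2=18.370 → R2 fires; M=10 G=11 B=4
Draw 6: a1=2.937, a2=13.816, a3=1.984, a0=18.737; τ=−ln(0.1125)/18.737=0.117 → t=0.343; u2·a0=0.6604·18.737=12.374; a1=2.937 < 12.374 ≤ a1+a2=16.753 → R2 fires; M=11 G=12 B=3
Draw 7: a1=3.204, a2=11.304, a3=1.488, a0=15.996; τ=−ln(0.5964)/15.996=0.032 → t=0.375; u2·a0=0.4157·15.996=6.650; a1=3.204 < 6.650 ≤ a1+a2=14.508 → R2 fires; M=12 G=13 B=2
Draw 8: a1=3.471, a2=8.164, a3=0.992, a0=12.627; τ=−ln(0.2918)/12.627=0.098 → t=0.473; u2·a0=0.4530·12.627=5.720; a1=3.471 < 5.720 ≤ a1+a2=11.635 → R2 fires; M=13 G=14 B=1
Draw 9: a1=3.738, a2=4.396, a3=0.496, a0=8.630; τ=−ln(0.6427)/8.630=0.051 → t=0.524; u2·a0=0.2208·8.630=1.906 ≤ a1=3.738 → R1 fires; M=13 G=14 B=3
Draw 10: a1=3.738, a2=13.188, a3=1.488, a0=18.414; τ=−ln(0.0528)/18.414=0.160 → t=0.684; u2·a0=0.5569·18.414=10.255; a1=3.738 < 10.255 ≤ a1+a2=16.926 → R2 fires; M=14 G=15 B=2
Draw 11: a1=4.005, a2=9.420, a3=0.992, a0=14.417; τ=−ln(0.0937)/14.417=0.164 → t=0.848 > T=0.81: stop.
Read off B at T=0.81: 2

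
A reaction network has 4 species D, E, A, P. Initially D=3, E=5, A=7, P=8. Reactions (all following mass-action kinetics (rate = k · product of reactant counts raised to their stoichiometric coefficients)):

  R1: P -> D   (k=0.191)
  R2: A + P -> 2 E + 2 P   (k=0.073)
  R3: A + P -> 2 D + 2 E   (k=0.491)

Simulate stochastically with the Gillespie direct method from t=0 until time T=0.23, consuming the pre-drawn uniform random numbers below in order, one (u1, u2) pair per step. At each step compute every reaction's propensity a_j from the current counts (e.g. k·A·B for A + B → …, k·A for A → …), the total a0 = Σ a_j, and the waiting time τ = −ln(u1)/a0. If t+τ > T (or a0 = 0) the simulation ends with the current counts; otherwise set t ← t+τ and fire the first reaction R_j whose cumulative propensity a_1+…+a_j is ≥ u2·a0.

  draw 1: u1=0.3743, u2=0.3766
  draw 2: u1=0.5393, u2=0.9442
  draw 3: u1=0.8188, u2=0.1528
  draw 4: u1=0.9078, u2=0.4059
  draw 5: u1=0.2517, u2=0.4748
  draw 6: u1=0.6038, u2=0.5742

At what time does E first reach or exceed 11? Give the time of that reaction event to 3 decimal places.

t=0.000: D=3 E=5 A=7 P=8
Draw 1: a1=1.528, a2=4.088, a3=27.496, a0=33.112; τ=−ln(0.3743)/33.112=0.030 → t=0.030; u2·a0=0.3766·33.112=12.470; a1+a2=5.616 < 12.470 ≤ a1+…+a3=33.112 → R3 fires; D=5 E=7 A=6 P=7
Draw 2: a1=1.337, a2=3.066, a3=20.622, a0=25.025; τ=−ln(0.5393)/25.025=0.025 → t=0.054; u2·a0=0.9442·25.025=23.629; a1+a2=4.403 < 23.629 ≤ a1+…+a3=25.025 → R3 fires; D=7 E=9 A=5 P=6
Draw 3: a1=1.146, a2=2.190, a3=14.730, a0=18.066; τ=−ln(0.8188)/18.066=0.011 → t=0.065; u2·a0=0.1528·18.066=2.760; a1=1.146 < 2.760 ≤ a1+a2=3.336 → R2 fires; D=7 E=11 A=4 P=7
Draw 4: a1=1.337, a2=2.044, a3=13.748, a0=17.129; τ=−ln(0.9078)/17.129=0.006 → t=0.071; u2·a0=0.4059·17.129=6.953; a1+a2=3.381 < 6.953 ≤ a1+…+a3=17.129 → R3 fires; D=9 E=13 A=3 P=6
Draw 5: a1=1.146, a2=1.314, a3=8.838, a0=11.298; τ=−ln(0.2517)/11.298=0.122 → t=0.193; u2·a0=0.4748·11.298=5.364; a1+a2=2.460 < 5.364 ≤ a1+…+a3=11.298 → R3 fires; D=11 E=15 A=2 P=5
Draw 6: a1=0.955, a2=0.730, a3=4.910, a0=6.595; τ=−ln(0.6038)/6.595=0.076 → t=0.270 > T=0.23: stop.
E first becomes ≥ 11 when it reaches 11 at the event at t=0.065.

Threshold first reached at t = 0.065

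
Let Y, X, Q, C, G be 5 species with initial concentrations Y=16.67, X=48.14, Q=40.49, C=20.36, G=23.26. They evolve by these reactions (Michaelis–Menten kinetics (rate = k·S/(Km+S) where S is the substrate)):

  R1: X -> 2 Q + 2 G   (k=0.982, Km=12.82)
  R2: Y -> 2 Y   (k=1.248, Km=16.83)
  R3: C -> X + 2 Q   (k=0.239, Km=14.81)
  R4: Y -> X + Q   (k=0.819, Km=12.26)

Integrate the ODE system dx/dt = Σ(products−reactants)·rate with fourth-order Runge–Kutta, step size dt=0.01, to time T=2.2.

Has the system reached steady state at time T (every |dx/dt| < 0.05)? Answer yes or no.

Steady state at T: no

RK4 with dt=0.01: 220 steps to T=2.2. Trajectory (selected grid times):
t=0.00: Y=16.67 X=48.14 Q=40.49 C=20.36 G=23.26
t=0.24: Y=16.71 X=48.10 Q=41.04 C=20.33 G=23.63
t=0.49: Y=16.74 X=48.06 Q=41.62 C=20.29 G=24.02
t=0.73: Y=16.78 X=48.02 Q=42.17 C=20.26 G=24.39
t=0.98: Y=16.82 X=47.98 Q=42.74 C=20.22 G=24.78
t=1.22: Y=16.85 X=47.94 Q=43.30 C=20.19 G=25.15
t=1.47: Y=16.89 X=47.90 Q=43.87 C=20.16 G=25.54
t=1.71: Y=16.93 X=47.86 Q=44.42 C=20.12 G=25.91
t=1.96: Y=16.96 X=47.82 Q=45.00 C=20.09 G=26.30
t=2.20: Y=17.00 X=47.78 Q=45.55 C=20.06 G=26.67
Rates at T: R1=0.7743, R2=0.6271, R3=0.1375, R4=0.4758
dx/dt at T (Σ net stoichiometry × rate): Y=+0.1513, X=-0.1609, Q=+2.2993, C=-0.1375, G=+1.5485
Largest |dx/dt| is |+2.2993| (Q) ≥ 0.05 → not steady.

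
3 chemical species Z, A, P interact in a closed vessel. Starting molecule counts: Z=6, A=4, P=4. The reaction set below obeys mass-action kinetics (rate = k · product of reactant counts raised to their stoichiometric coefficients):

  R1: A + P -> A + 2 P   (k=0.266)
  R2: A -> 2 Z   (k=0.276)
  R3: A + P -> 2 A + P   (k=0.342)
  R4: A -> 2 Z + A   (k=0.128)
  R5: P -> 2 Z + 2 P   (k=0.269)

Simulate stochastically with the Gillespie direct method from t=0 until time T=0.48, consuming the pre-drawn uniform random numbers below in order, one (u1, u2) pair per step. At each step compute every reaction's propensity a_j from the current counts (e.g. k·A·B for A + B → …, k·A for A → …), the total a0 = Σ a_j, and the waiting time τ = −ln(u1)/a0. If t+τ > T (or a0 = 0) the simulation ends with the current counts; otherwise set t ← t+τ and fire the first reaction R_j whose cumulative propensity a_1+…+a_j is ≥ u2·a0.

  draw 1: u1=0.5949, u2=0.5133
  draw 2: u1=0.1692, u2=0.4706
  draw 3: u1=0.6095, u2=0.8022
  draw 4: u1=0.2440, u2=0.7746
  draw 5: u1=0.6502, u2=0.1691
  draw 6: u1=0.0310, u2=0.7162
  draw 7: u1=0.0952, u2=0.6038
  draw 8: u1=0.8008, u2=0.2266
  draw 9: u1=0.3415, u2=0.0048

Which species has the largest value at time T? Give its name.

t=0.000: Z=6 A=4 P=4
Draw 1: a1=4.256, a2=1.104, a3=5.472, a4=0.512, a5=1.076, a0=12.420; τ=−ln(0.5949)/12.420=0.042 → t=0.042; u2·a0=0.5133·12.420=6.375; a1+a2=5.360 < 6.375 ≤ a1+…+a3=10.832 → R3 fires; Z=6 A=5 P=4
Draw 2: a1=5.320, a2=1.380, a3=6.840, a4=0.640, a5=1.076, a0=15.256; τ=−ln(0.1692)/15.256=0.116 → t=0.158; u2·a0=0.4706·15.256=7.179; a1+a2=6.700 < 7.179 ≤ a1+…+a3=13.540 → R3 fires; Z=6 A=6 P=4
Draw 3: a1=6.384, a2=1.656, a3=8.208, a4=0.768, a5=1.076, a0=18.092; τ=−ln(0.6095)/18.092=0.027 → t=0.186; u2·a0=0.8022·18.092=14.513; a1+a2=8.040 < 14.513 ≤ a1+…+a3=16.248 → R3 fires; Z=6 A=7 P=4
Draw 4: a1=7.448, a2=1.932, a3=9.576, a4=0.896, a5=1.076, a0=20.928; τ=−ln(0.2440)/20.928=0.067 → t=0.253; u2·a0=0.7746·20.928=16.211; a1+a2=9.380 < 16.211 ≤ a1+…+a3=18.956 → R3 fires; Z=6 A=8 P=4
Draw 5: a1=8.512, a2=2.208, a3=10.944, a4=1.024, a5=1.076, a0=23.764; τ=−ln(0.6502)/23.764=0.018 → t=0.271; u2·a0=0.1691·23.764=4.018 ≤ a1=8.512 → R1 fires; Z=6 A=8 P=5
Draw 6: a1=10.640, a2=2.208, a3=13.680, a4=1.024, a5=1.345, a0=28.897; τ=−ln(0.0310)/28.897=0.120 → t=0.391; u2·a0=0.7162·28.897=20.696; a1+a2=12.848 < 20.696 ≤ a1+…+a3=26.528 → R3 fires; Z=6 A=9 P=5
Draw 7: a1=11.970, a2=2.484, a3=15.390, a4=1.152, a5=1.345, a0=32.341; τ=−ln(0.0952)/32.341=0.073 → t=0.464; u2·a0=0.6038·32.341=19.527; a1+a2=14.454 < 19.527 ≤ a1+…+a3=29.844 → R3 fires; Z=6 A=10 P=5
Draw 8: a1=13.300, a2=2.760, a3=17.100, a4=1.280, a5=1.345, a0=35.785; τ=−ln(0.8008)/35.785=0.006 → t=0.470; u2·a0=0.2266·35.785=8.109 ≤ a1=13.300 → R1 fires; Z=6 A=10 P=6
Draw 9: a1=15.960, a2=2.760, a3=20.520, a4=1.280, a5=1.614, a0=42.134; τ=−ln(0.3415)/42.134=0.025 → t=0.496 > T=0.48: stop.
At T=0.48: Z=6 A=10 P=6; the largest is A.

Dominant species at T: A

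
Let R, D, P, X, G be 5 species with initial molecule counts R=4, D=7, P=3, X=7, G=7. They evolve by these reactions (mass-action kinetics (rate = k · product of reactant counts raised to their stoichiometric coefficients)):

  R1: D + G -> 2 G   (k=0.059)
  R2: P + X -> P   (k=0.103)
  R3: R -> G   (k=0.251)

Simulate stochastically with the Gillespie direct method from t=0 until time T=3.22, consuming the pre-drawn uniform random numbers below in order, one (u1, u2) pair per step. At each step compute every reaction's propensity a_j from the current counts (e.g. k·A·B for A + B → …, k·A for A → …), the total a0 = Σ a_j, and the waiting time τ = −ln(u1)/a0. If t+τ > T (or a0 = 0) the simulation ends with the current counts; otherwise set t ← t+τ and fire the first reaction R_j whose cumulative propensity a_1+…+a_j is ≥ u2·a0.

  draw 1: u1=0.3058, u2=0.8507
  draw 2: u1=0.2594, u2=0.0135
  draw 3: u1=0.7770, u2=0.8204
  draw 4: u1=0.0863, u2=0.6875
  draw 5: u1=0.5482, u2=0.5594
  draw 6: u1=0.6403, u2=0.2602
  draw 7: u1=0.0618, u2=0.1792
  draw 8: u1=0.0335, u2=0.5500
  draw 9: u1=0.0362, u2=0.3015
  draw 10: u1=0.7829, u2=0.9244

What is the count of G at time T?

G at T = 13

t=0.000: R=4 D=7 P=3 X=7 G=7
Draw 1: a1=2.891, a2=2.163, a3=1.004, a0=6.058; τ=−ln(0.3058)/6.058=0.196 → t=0.196; u2·a0=0.8507·6.058=5.154; a1+a2=5.054 < 5.154 ≤ a1+…+a3=6.058 → R3 fires; R=3 D=7 P=3 X=7 G=8
Draw 2: a1=3.304, a2=2.163, a3=0.753, a0=6.220; τ=−ln(0.2594)/6.220=0.217 → t=0.413; u2·a0=0.0135·6.220=0.084 ≤ a1=3.304 → R1 fires; R=3 D=6 P=3 X=7 G=9
Draw 3: a1=3.186, a2=2.163, a3=0.753, a0=6.102; τ=−ln(0.7770)/6.102=0.041 → t=0.454; u2·a0=0.8204·6.102=5.006; a1=3.186 < 5.006 ≤ a1+a2=5.349 → R2 fires; R=3 D=6 P=3 X=6 G=9
Draw 4: a1=3.186, a2=1.854, a3=0.753, a0=5.793; τ=−ln(0.0863)/5.793=0.423 → t=0.877; u2·a0=0.6875·5.793=3.983; a1=3.186 < 3.983 ≤ a1+a2=5.040 → R2 fires; R=3 D=6 P=3 X=5 G=9
Draw 5: a1=3.186, a2=1.545, a3=0.753, a0=5.484; τ=−ln(0.5482)/5.484=0.110 → t=0.986; u2·a0=0.5594·5.484=3.068 ≤ a1=3.186 → R1 fires; R=3 D=5 P=3 X=5 G=10
Draw 6: a1=2.950, a2=1.545, a3=0.753, a0=5.248; τ=−ln(0.6403)/5.248=0.085 → t=1.071; u2·a0=0.2602·5.248=1.366 ≤ a1=2.950 → R1 fires; R=3 D=4 P=3 X=5 G=11
Draw 7: a1=2.596, a2=1.545, a3=0.753, a0=4.894; τ=−ln(0.0618)/4.894=0.569 → t=1.640; u2·a0=0.1792·4.894=0.877 ≤ a1=2.596 → R1 fires; R=3 D=3 P=3 X=5 G=12
Draw 8: a1=2.124, a2=1.545, a3=0.753, a0=4.422; τ=−ln(0.0335)/4.422=0.768 → t=2.408; u2·a0=0.5500·4.422=2.432; a1=2.124 < 2.432 ≤ a1+a2=3.669 → R2 fires; R=3 D=3 P=3 X=4 G=12
Draw 9: a1=2.124, a2=1.236, a3=0.753, a0=4.113; τ=−ln(0.0362)/4.113=0.807 → t=3.215; u2·a0=0.3015·4.113=1.240 ≤ a1=2.124 → R1 fires; R=3 D=2 P=3 X=4 G=13
Draw 10: a1=1.534, a2=1.236, a3=0.753, a0=3.523; τ=−ln(0.7829)/3.523=0.069 → t=3.285 > T=3.22: stop.
Read off G at T=3.22: 13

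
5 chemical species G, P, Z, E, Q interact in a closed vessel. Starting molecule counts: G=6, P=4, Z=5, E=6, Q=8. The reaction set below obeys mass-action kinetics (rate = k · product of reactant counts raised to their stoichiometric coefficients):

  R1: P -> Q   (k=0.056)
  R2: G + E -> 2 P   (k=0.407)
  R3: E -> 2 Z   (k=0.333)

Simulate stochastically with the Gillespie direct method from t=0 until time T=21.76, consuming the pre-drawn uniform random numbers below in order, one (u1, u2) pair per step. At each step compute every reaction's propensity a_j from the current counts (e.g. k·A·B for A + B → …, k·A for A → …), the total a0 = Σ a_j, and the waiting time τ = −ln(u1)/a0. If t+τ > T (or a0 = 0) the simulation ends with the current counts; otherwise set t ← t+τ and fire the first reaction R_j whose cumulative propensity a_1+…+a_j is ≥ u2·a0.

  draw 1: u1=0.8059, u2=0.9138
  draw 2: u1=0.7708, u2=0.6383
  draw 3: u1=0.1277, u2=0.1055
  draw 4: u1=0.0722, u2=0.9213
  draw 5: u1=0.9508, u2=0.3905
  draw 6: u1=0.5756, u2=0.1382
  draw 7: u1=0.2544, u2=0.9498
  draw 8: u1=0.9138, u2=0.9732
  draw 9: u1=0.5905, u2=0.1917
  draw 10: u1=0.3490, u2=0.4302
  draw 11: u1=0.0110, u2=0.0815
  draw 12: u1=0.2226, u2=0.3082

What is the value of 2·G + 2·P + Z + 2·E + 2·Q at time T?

Value at T = 53

Check how each reaction changes W = 2·G + 2·P + Z + 2·E + 2·Q (weight of products minus weight of reactants):
R1: P -> Q: (2·1) − (2·1) = 2 − 2 = 0
R2: G + E -> 2 P: (2·2) − (2·1 + 2·1) = 4 − 4 = 0
R3: E -> 2 Z: (1·2) − (2·1) = 2 − 2 = 0
Every reaction leaves W unchanged, so W is conserved and no simulation is needed: W(T) = W(0) = 2·6 + 2·4 + 5 + 2·6 + 2·8 = 53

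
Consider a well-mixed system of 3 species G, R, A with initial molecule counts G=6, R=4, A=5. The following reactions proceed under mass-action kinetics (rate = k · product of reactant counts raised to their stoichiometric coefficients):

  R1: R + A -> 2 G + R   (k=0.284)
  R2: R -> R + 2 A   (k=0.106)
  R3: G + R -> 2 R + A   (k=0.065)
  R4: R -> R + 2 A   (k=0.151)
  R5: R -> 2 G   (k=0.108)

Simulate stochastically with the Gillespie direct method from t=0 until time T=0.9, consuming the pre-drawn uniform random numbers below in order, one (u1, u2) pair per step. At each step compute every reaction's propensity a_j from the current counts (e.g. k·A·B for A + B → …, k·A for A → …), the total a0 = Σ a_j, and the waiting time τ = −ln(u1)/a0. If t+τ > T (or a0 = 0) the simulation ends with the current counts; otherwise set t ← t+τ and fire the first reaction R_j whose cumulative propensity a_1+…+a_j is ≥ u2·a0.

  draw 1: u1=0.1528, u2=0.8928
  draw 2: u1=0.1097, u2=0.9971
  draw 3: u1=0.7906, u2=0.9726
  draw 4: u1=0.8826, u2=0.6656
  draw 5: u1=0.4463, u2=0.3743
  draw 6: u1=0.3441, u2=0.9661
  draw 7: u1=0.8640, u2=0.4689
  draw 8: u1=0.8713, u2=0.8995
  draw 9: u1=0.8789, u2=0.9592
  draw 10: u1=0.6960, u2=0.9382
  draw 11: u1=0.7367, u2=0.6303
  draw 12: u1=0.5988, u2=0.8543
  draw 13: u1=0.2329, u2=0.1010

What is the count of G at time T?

t=0.000: G=6 R=4 A=5
Draw 1: a1=5.680, a2=0.424, a3=1.560, a4=0.604, a5=0.432, a0=8.700; τ=−ln(0.1528)/8.700=0.216 → t=0.216; u2·a0=0.8928·8.700=7.767; a1+…+a3=7.664 < 7.767 ≤ a1+…+a4=8.268 → R4 fires; G=6 R=4 A=7
Draw 2: a1=7.952, a2=0.424, a3=1.560, a4=0.604, a5=0.432, a0=10.972; τ=−ln(0.1097)/10.972=0.201 → t=0.417; u2·a0=0.9971·10.972=10.940; a1+…+a4=10.540 < 10.940 ≤ a1+…+a5=10.972 → R5 fires; G=8 R=3 A=7
Draw 3: a1=5.964, a2=0.318, a3=1.560, a4=0.453, a5=0.324, a0=8.619; τ=−ln(0.7906)/8.619=0.027 → t=0.445; u2·a0=0.9726·8.619=8.383; a1+…+a4=8.295 < 8.383 ≤ a1+…+a5=8.619 → R5 fires; G=10 R=2 A=7
Draw 4: a1=3.976, a2=0.212, a3=1.300, a4=0.302, a5=0.216, a0=6.006; τ=−ln(0.8826)/6.006=0.021 → t=0.465; u2·a0=0.6656·6.006=3.998; a1=3.976 < 3.998 ≤ a1+a2=4.188 → R2 fires; G=10 R=2 A=9
Draw 5: a1=5.112, a2=0.212, a3=1.300, a4=0.302, a5=0.216, a0=7.142; τ=−ln(0.4463)/7.142=0.113 → t=0.578; u2·a0=0.3743·7.142=2.673 ≤ a1=5.112 → R1 fires; G=12 R=2 A=8
Draw 6: a1=4.544, a2=0.212, a3=1.560, a4=0.302, a5=0.216, a0=6.834; τ=−ln(0.3441)/6.834=0.156 → t=0.734; u2·a0=0.9661·6.834=6.602; a1+…+a3=6.316 < 6.602 ≤ a1+…+a4=6.618 → R4 fires; G=12 R=2 A=10
Draw 7: a1=5.680, a2=0.212, a3=1.560, a4=0.302, a5=0.216, a0=7.970; τ=−ln(0.8640)/7.970=0.018 → t=0.753; u2·a0=0.4689·7.970=3.737 ≤ a1=5.680 → R1 fires; G=14 R=2 A=9
Draw 8: a1=5.112, a2=0.212, a3=1.820, a4=0.302, a5=0.216, a0=7.662; τ=−ln(0.8713)/7.662=0.018 → t=0.771; u2·a0=0.8995·7.662=6.892; a1+a2=5.324 < 6.892 ≤ a1+…+a3=7.144 → R3 fires; G=13 R=3 A=10
Draw 9: a1=8.520, a2=0.318, a3=2.535, a4=0.453, a5=0.324, a0=12.150; τ=−ln(0.8789)/12.150=0.011 → t=0.781; u2·a0=0.9592·12.150=11.654; a1+…+a3=11.373 < 11.654 ≤ a1+…+a4=11.826 → R4 fires; G=13 R=3 A=12
Draw 10: a1=10.224, a2=0.318, a3=2.535, a4=0.453, a5=0.324, a0=13.854; τ=−ln(0.6960)/13.854=0.026 → t=0.808; u2·a0=0.9382·13.854=12.998; a1+a2=10.542 < 12.998 ≤ a1+…+a3=13.077 → R3 fires; G=12 R=4 A=13
Draw 11: a1=14.768, a2=0.424, a3=3.120, a4=0.604, a5=0.432, a0=19.348; τ=−ln(0.7367)/19.348=0.016 → t=0.823; u2·a0=0.6303·19.348=12.195 ≤ a1=14.768 → R1 fires; G=14 R=4 A=12
Draw 12: a1=13.632, a2=0.424, a3=3.640, a4=0.604, a5=0.432, a0=18.732; τ=−ln(0.5988)/18.732=0.027 → t=0.851; u2·a0=0.8543·18.732=16.003; a1+a2=14.056 < 16.003 ≤ a1+…+a3=17.696 → R3 fires; G=13 R=5 A=13
Draw 13: a1=18.460, a2=0.530, a3=4.225, a4=0.755, a5=0.540, a0=24.510; τ=−ln(0.2329)/24.510=0.059 → t=0.910 > T=0.9: stop.
Read off G at T=0.9: 13

G at T = 13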